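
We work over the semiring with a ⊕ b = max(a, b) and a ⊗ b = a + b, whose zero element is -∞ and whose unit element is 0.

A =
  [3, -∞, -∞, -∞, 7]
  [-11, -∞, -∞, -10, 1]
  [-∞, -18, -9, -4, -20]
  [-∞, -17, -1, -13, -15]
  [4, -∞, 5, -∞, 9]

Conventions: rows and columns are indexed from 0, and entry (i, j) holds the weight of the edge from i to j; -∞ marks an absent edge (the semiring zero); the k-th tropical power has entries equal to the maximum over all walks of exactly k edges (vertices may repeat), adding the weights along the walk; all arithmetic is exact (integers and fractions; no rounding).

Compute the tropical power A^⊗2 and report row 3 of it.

A^⊗2:
  [11, -∞, 12, -∞, 16]
  [5, -27, 6, -23, 10]
  [-16, -21, -5, -13, -11]
  [-11, -19, -10, -5, -6]
  [13, -13, 14, 1, 18]
Answer: row 3 of A^⊗2 = [-11, -19, -10, -5, -6]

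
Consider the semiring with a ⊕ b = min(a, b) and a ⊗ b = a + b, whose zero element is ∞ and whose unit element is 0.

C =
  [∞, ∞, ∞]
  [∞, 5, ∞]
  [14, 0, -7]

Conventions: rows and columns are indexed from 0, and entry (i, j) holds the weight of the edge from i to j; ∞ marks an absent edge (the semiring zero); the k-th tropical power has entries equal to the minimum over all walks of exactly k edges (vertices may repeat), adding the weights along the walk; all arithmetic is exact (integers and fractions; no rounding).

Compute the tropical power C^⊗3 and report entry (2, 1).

C^⊗2:
  [∞, ∞, ∞]
  [∞, 10, ∞]
  [7, -7, -14]
C^⊗3:
  [∞, ∞, ∞]
  [∞, 15, ∞]
  [0, -14, -21]
Key observation: the optimum is the walk 2->2->2->1, with weight (-7) + (-7) + 0 = -14.
Optimal value attained by: walk 2->2->2->1.
Answer: (C^⊗3)[2][1] = -14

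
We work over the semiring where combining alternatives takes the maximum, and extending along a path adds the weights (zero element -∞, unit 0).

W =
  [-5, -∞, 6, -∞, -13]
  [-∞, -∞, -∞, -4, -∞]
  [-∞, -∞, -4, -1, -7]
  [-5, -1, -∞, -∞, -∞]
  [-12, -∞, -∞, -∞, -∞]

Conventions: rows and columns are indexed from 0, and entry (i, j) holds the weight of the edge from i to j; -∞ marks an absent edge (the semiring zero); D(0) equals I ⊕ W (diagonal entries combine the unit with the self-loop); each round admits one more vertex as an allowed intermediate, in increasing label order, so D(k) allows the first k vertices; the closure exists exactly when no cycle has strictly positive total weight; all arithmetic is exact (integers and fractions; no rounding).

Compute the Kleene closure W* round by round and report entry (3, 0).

D(0):
  [0, -∞, 6, -∞, -13]
  [-∞, 0, -∞, -4, -∞]
  [-∞, -∞, 0, -1, -7]
  [-5, -1, -∞, 0, -∞]
  [-12, -∞, -∞, -∞, 0]
D(1):
  [0, -∞, 6, -∞, -13]
  [-∞, 0, -∞, -4, -∞]
  [-∞, -∞, 0, -1, -7]
  [-5, -1, 1, 0, -18]
  [-12, -∞, -6, -∞, 0]
D(2):
  [0, -∞, 6, -∞, -13]
  [-∞, 0, -∞, -4, -∞]
  [-∞, -∞, 0, -1, -7]
  [-5, -1, 1, 0, -18]
  [-12, -∞, -6, -∞, 0]
D(3):
  [0, -∞, 6, 5, -1]
  [-∞, 0, -∞, -4, -∞]
  [-∞, -∞, 0, -1, -7]
  [-5, -1, 1, 0, -6]
  [-12, -∞, -6, -7, 0]
D(4):
  [0, 4, 6, 5, -1]
  [-9, 0, -3, -4, -10]
  [-6, -2, 0, -1, -7]
  [-5, -1, 1, 0, -6]
  [-12, -8, -6, -7, 0]
D(5):
  [0, 4, 6, 5, -1]
  [-9, 0, -3, -4, -10]
  [-6, -2, 0, -1, -7]
  [-5, -1, 1, 0, -6]
  [-12, -8, -6, -7, 0]
Answer: W*[3][0] = -5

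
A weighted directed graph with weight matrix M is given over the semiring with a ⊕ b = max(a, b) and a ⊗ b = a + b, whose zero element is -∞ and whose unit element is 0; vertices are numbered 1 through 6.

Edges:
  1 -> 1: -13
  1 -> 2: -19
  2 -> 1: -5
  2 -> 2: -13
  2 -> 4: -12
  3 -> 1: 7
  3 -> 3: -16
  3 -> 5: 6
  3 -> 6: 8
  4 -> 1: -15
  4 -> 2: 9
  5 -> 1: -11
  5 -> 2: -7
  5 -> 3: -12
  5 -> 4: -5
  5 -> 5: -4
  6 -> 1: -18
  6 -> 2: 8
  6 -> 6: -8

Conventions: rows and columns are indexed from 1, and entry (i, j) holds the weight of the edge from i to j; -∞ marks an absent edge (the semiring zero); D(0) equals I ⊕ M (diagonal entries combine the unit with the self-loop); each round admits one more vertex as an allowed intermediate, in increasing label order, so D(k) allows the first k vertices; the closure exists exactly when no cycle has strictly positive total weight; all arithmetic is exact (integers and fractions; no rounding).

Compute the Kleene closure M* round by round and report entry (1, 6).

D(0):
  [0, -19, -∞, -∞, -∞, -∞]
  [-5, 0, -∞, -12, -∞, -∞]
  [7, -∞, 0, -∞, 6, 8]
  [-15, 9, -∞, 0, -∞, -∞]
  [-11, -7, -12, -5, 0, -∞]
  [-18, 8, -∞, -∞, -∞, 0]
D(1):
  [0, -19, -∞, -∞, -∞, -∞]
  [-5, 0, -∞, -12, -∞, -∞]
  [7, -12, 0, -∞, 6, 8]
  [-15, 9, -∞, 0, -∞, -∞]
  [-11, -7, -12, -5, 0, -∞]
  [-18, 8, -∞, -∞, -∞, 0]
D(2):
  [0, -19, -∞, -31, -∞, -∞]
  [-5, 0, -∞, -12, -∞, -∞]
  [7, -12, 0, -24, 6, 8]
  [4, 9, -∞, 0, -∞, -∞]
  [-11, -7, -12, -5, 0, -∞]
  [3, 8, -∞, -4, -∞, 0]
D(3):
  [0, -19, -∞, -31, -∞, -∞]
  [-5, 0, -∞, -12, -∞, -∞]
  [7, -12, 0, -24, 6, 8]
  [4, 9, -∞, 0, -∞, -∞]
  [-5, -7, -12, -5, 0, -4]
  [3, 8, -∞, -4, -∞, 0]
D(4):
  [0, -19, -∞, -31, -∞, -∞]
  [-5, 0, -∞, -12, -∞, -∞]
  [7, -12, 0, -24, 6, 8]
  [4, 9, -∞, 0, -∞, -∞]
  [-1, 4, -12, -5, 0, -4]
  [3, 8, -∞, -4, -∞, 0]
D(5):
  [0, -19, -∞, -31, -∞, -∞]
  [-5, 0, -∞, -12, -∞, -∞]
  [7, 10, 0, 1, 6, 8]
  [4, 9, -∞, 0, -∞, -∞]
  [-1, 4, -12, -5, 0, -4]
  [3, 8, -∞, -4, -∞, 0]
D(6):
  [0, -19, -∞, -31, -∞, -∞]
  [-5, 0, -∞, -12, -∞, -∞]
  [11, 16, 0, 4, 6, 8]
  [4, 9, -∞, 0, -∞, -∞]
  [-1, 4, -12, -5, 0, -4]
  [3, 8, -∞, -4, -∞, 0]
Answer: M*[1][6] = -∞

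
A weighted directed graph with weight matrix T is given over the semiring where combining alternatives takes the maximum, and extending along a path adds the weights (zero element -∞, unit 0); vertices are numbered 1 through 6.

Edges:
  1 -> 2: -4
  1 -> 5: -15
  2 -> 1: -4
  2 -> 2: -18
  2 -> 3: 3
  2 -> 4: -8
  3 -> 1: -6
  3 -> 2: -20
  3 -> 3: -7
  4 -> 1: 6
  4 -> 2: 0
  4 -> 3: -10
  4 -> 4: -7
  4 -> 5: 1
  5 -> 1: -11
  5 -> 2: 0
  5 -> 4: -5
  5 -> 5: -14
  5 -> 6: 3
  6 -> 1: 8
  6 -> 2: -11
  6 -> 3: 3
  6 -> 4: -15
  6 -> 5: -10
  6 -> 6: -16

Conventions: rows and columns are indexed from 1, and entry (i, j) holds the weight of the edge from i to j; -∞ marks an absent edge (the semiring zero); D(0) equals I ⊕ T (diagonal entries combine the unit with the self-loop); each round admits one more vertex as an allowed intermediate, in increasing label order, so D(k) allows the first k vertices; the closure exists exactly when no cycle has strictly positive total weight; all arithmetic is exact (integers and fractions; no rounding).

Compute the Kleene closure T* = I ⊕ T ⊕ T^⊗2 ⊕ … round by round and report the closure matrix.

D(0):
  [0, -4, -∞, -∞, -15, -∞]
  [-4, 0, 3, -8, -∞, -∞]
  [-6, -20, 0, -∞, -∞, -∞]
  [6, 0, -10, 0, 1, -∞]
  [-11, 0, -∞, -5, 0, 3]
  [8, -11, 3, -15, -10, 0]
D(1):
  [0, -4, -∞, -∞, -15, -∞]
  [-4, 0, 3, -8, -19, -∞]
  [-6, -10, 0, -∞, -21, -∞]
  [6, 2, -10, 0, 1, -∞]
  [-11, 0, -∞, -5, 0, 3]
  [8, 4, 3, -15, -7, 0]
D(2):
  [0, -4, -1, -12, -15, -∞]
  [-4, 0, 3, -8, -19, -∞]
  [-6, -10, 0, -18, -21, -∞]
  [6, 2, 5, 0, 1, -∞]
  [-4, 0, 3, -5, 0, 3]
  [8, 4, 7, -4, -7, 0]
D(3):
  [0, -4, -1, -12, -15, -∞]
  [-3, 0, 3, -8, -18, -∞]
  [-6, -10, 0, -18, -21, -∞]
  [6, 2, 5, 0, 1, -∞]
  [-3, 0, 3, -5, 0, 3]
  [8, 4, 7, -4, -7, 0]
D(4):
  [0, -4, -1, -12, -11, -∞]
  [-2, 0, 3, -8, -7, -∞]
  [-6, -10, 0, -18, -17, -∞]
  [6, 2, 5, 0, 1, -∞]
  [1, 0, 3, -5, 0, 3]
  [8, 4, 7, -4, -3, 0]
D(5):
  [0, -4, -1, -12, -11, -8]
  [-2, 0, 3, -8, -7, -4]
  [-6, -10, 0, -18, -17, -14]
  [6, 2, 5, 0, 1, 4]
  [1, 0, 3, -5, 0, 3]
  [8, 4, 7, -4, -3, 0]
D(6):
  [0, -4, -1, -12, -11, -8]
  [4, 0, 3, -8, -7, -4]
  [-6, -10, 0, -18, -17, -14]
  [12, 8, 11, 0, 1, 4]
  [11, 7, 10, -1, 0, 3]
  [8, 4, 7, -4, -3, 0]
Answer: T* = [[0, -4, -1, -12, -11, -8], [4, 0, 3, -8, -7, -4], [-6, -10, 0, -18, -17, -14], [12, 8, 11, 0, 1, 4], [11, 7, 10, -1, 0, 3], [8, 4, 7, -4, -3, 0]]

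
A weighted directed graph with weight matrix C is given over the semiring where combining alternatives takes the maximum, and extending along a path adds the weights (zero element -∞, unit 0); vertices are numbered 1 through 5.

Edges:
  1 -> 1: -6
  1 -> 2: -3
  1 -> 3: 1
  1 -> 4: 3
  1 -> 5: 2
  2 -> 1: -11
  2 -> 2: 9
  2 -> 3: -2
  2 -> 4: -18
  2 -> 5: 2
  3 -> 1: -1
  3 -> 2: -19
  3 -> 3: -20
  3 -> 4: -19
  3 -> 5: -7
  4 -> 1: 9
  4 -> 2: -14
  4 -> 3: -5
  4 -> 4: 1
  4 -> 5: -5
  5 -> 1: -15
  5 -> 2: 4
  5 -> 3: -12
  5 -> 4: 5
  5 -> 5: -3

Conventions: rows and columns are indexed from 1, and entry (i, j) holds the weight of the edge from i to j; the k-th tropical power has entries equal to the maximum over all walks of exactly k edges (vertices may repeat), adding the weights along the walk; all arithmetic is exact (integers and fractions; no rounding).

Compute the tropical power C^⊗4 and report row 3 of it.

C^⊗2:
  [12, 6, -2, 7, -1]
  [-2, 18, 7, 7, 11]
  [-7, -3, 0, 2, 1]
  [10, 6, 10, 12, 11]
  [14, 13, 2, 6, 6]
C^⊗3:
  [16, 15, 13, 15, 14]
  [16, 27, 16, 16, 20]
  [11, 6, -3, 6, -1]
  [21, 15, 11, 16, 12]
  [15, 22, 15, 17, 16]
C^⊗4:
  [24, 24, 17, 19, 18]
  [25, 36, 25, 25, 29]
  [15, 15, 12, 14, 13]
  [25, 24, 22, 24, 23]
  [26, 31, 20, 21, 24]
Answer: row 3 of C^⊗4 = [15, 15, 12, 14, 13]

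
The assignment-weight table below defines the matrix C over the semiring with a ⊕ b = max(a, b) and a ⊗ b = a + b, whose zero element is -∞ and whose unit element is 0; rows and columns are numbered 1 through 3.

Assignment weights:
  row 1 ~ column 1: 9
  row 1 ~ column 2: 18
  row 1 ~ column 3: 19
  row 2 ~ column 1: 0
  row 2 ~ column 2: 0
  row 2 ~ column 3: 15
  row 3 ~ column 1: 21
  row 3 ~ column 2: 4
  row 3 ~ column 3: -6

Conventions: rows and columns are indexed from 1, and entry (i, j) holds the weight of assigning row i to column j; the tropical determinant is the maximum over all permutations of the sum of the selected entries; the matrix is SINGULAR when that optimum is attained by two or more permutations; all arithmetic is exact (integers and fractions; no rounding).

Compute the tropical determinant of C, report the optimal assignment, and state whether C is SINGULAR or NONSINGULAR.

σ = (1, 2, 3): 9 + 0 + (-6) = 3
σ = (1, 3, 2): 9 + 15 + 4 = 28
σ = (2, 1, 3): 18 + 0 + (-6) = 12
σ = (2, 3, 1): 18 + 15 + 21 = 54
σ = (3, 1, 2): 19 + 0 + 4 = 23
σ = (3, 2, 1): 19 + 0 + 21 = 40
Optimal value attained by: σ = (2, 3, 1).
Answer: det⊕(C) = 54; verdict: NONSINGULAR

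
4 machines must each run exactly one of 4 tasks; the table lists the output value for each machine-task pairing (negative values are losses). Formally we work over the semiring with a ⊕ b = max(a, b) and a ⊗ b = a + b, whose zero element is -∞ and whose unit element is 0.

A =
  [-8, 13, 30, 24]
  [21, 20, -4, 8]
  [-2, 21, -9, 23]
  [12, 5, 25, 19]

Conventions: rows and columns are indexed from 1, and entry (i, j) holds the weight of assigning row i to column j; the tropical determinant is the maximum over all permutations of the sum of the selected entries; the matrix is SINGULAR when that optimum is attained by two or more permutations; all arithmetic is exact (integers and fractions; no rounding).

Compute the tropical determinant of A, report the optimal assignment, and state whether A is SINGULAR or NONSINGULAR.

σ = (1, 2, 3, 4): (-8) + 20 + (-9) + 19 = 22
σ = (1, 2, 4, 3): (-8) + 20 + 23 + 25 = 60
σ = (1, 3, 2, 4): (-8) + (-4) + 21 + 19 = 28
σ = (1, 3, 4, 2): (-8) + (-4) + 23 + 5 = 16
σ = (1, 4, 2, 3): (-8) + 8 + 21 + 25 = 46
σ = (1, 4, 3, 2): (-8) + 8 + (-9) + 5 = -4
σ = (2, 1, 3, 4): 13 + 21 + (-9) + 19 = 44
σ = (2, 1, 4, 3): 13 + 21 + 23 + 25 = 82
σ = (2, 3, 1, 4): 13 + (-4) + (-2) + 19 = 26
σ = (2, 3, 4, 1): 13 + (-4) + 23 + 12 = 44
σ = (2, 4, 1, 3): 13 + 8 + (-2) + 25 = 44
σ = (2, 4, 3, 1): 13 + 8 + (-9) + 12 = 24
σ = (3, 1, 2, 4): 30 + 21 + 21 + 19 = 91
σ = (3, 1, 4, 2): 30 + 21 + 23 + 5 = 79
σ = (3, 2, 1, 4): 30 + 20 + (-2) + 19 = 67
σ = (3, 2, 4, 1): 30 + 20 + 23 + 12 = 85
σ = (3, 4, 1, 2): 30 + 8 + (-2) + 5 = 41
σ = (3, 4, 2, 1): 30 + 8 + 21 + 12 = 71
σ = (4, 1, 2, 3): 24 + 21 + 21 + 25 = 91
σ = (4, 1, 3, 2): 24 + 21 + (-9) + 5 = 41
σ = (4, 2, 1, 3): 24 + 20 + (-2) + 25 = 67
σ = (4, 2, 3, 1): 24 + 20 + (-9) + 12 = 47
σ = (4, 3, 1, 2): 24 + (-4) + (-2) + 5 = 23
σ = (4, 3, 2, 1): 24 + (-4) + 21 + 12 = 53
Optimal value attained by: σ = (3, 1, 2, 4).
Answer: det⊕(A) = 91; verdict: SINGULAR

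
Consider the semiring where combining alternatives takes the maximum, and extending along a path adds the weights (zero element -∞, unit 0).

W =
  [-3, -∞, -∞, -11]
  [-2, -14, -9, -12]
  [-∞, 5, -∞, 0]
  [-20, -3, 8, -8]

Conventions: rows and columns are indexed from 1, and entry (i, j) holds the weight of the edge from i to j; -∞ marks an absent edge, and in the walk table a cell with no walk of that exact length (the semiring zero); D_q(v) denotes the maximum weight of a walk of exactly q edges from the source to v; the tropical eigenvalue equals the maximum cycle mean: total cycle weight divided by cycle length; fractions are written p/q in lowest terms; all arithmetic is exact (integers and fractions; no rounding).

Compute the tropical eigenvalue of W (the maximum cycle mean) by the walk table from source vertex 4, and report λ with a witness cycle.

q=0: [-∞, -∞, -∞, 0]
q=1: [-20, -3, 8, -8]
q=2: [-5, 13, 0, 8]
q=3: [11, 5, 16, 1]
q=4: [8, 21, 9, 16]
Optimal cycle mean attained by: cycle 3->4->3, total 0 + 8, length 2.
Answer: λ = 4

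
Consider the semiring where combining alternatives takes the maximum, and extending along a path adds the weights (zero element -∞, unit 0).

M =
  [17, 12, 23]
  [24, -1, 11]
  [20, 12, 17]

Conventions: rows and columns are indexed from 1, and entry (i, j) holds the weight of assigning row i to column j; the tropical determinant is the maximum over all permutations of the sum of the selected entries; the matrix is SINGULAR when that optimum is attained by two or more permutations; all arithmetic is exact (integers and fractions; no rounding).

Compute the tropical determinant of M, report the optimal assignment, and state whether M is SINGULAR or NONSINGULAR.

σ = (1, 2, 3): 17 + (-1) + 17 = 33
σ = (1, 3, 2): 17 + 11 + 12 = 40
σ = (2, 1, 3): 12 + 24 + 17 = 53
σ = (2, 3, 1): 12 + 11 + 20 = 43
σ = (3, 1, 2): 23 + 24 + 12 = 59
σ = (3, 2, 1): 23 + (-1) + 20 = 42
Optimal value attained by: σ = (3, 1, 2).
Answer: det⊕(M) = 59; verdict: NONSINGULAR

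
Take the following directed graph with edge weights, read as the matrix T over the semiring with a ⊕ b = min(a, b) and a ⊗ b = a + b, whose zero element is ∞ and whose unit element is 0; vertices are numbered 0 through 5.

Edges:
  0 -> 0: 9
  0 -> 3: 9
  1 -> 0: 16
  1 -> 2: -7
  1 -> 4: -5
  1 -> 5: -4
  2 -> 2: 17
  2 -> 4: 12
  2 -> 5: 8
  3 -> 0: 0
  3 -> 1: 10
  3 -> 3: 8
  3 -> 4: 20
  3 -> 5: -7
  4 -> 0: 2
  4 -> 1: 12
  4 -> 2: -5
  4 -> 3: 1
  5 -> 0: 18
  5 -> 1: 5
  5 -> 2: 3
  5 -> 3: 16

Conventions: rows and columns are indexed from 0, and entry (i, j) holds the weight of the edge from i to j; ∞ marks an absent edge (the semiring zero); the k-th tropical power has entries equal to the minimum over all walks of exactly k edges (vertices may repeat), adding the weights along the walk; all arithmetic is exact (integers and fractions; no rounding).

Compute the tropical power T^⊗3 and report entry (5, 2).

T^⊗2:
  [9, 19, ∞, 17, 29, 2]
  [-3, 1, -10, -4, 5, 1]
  [14, 13, 7, 13, 29, 25]
  [8, -2, -4, 9, 5, 1]
  [1, 11, 5, 9, 7, -6]
  [16, 26, -2, 24, 0, 1]
T^⊗3:
  [17, 7, 5, 18, 14, 10]
  [-4, 6, -6, 4, -4, -11]
  [13, 23, 6, 21, 8, 6]
  [7, 6, -9, 6, -7, -6]
  [9, -1, -3, 8, 6, 2]
  [2, 6, -5, 1, 10, 6]
Key observation: the optimum is the walk 5->1->4->2, with weight 5 + (-5) + (-5) = -5.
Optimal value attained by: walk 5->1->4->2.
Answer: (T^⊗3)[5][2] = -5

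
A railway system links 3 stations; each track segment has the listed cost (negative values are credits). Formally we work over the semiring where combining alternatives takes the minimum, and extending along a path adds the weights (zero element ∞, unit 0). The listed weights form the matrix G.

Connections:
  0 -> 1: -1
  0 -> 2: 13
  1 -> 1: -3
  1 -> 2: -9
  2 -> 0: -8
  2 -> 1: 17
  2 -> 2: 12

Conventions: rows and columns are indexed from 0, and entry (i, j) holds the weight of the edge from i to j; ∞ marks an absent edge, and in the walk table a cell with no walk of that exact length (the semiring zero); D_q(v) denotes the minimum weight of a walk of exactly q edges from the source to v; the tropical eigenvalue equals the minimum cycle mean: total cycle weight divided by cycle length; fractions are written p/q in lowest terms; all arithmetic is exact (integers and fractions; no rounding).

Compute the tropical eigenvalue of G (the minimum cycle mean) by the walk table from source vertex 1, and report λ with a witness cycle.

q=0: [∞, 0, ∞]
q=1: [∞, -3, -9]
q=2: [-17, -6, -12]
q=3: [-20, -18, -15]
Optimal cycle mean attained by: cycle 0->1->2->0, total (-1) + (-9) + (-8), length 3.
Answer: λ = -6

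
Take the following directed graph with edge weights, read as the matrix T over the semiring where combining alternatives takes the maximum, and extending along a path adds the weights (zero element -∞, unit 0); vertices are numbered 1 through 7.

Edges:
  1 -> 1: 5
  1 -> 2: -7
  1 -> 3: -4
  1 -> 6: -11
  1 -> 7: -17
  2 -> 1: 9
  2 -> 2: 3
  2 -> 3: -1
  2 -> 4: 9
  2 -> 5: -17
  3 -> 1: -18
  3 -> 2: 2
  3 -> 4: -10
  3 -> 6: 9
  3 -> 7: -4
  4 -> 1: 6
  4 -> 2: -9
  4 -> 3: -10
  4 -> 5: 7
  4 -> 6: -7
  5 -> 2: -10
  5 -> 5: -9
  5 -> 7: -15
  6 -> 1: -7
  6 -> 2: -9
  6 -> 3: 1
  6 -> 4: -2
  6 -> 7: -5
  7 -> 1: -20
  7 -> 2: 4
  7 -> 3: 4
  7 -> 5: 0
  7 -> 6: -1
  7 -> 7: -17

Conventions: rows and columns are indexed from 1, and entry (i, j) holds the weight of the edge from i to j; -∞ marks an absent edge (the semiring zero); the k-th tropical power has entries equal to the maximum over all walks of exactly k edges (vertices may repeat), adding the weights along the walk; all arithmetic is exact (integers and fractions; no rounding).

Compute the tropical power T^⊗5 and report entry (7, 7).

T^⊗2:
  [10, -2, 1, 2, -17, 5, -8]
  [15, 6, 5, 12, 16, 8, -5]
  [11, 5, 10, 11, -3, -5, 4]
  [11, -1, 2, 0, -2, -1, -8]
  [-1, -7, -11, -1, -15, -16, -24]
  [4, 3, -1, 0, 5, 10, -3]
  [13, 7, 3, 13, -9, 13, 0]
T^⊗3:
  [15, 3, 6, 7, 9, 10, 0]
  [20, 9, 11, 15, 19, 14, 3]
  [17, 12, 8, 14, 18, 19, 6]
  [16, 4, 7, 8, 7, 11, -2]
  [5, -4, -5, 2, 6, -2, -15]
  [12, 6, 11, 12, 7, 8, 5]
  [19, 10, 14, 16, 20, 12, 8]
T^⊗4:
  [20, 8, 11, 12, 14, 15, 5]
  [25, 13, 16, 18, 22, 20, 9]
  [22, 15, 20, 21, 21, 17, 14]
  [21, 9, 12, 13, 15, 16, 6]
  [10, -1, 1, 5, 9, 4, -7]
  [18, 13, 9, 15, 19, 20, 7]
  [24, 16, 15, 19, 23, 23, 10]
T^⊗5:
  [25, 13, 16, 17, 19, 20, 10]
  [30, 18, 21, 22, 25, 25, 15]
  [27, 22, 18, 24, 28, 29, 16]
  [26, 14, 17, 18, 20, 21, 11]
  [15, 3, 6, 8, 12, 10, -1]
  [23, 16, 21, 22, 22, 18, 15]
  [29, 19, 24, 25, 26, 24, 18]
Key observation: the optimum is the walk 7->3->6->3->6->7, with weight 4 + 9 + 1 + 9 + (-5) = 18.
Optimal value attained by: walk 7->3->6->3->6->7.
Answer: (T^⊗5)[7][7] = 18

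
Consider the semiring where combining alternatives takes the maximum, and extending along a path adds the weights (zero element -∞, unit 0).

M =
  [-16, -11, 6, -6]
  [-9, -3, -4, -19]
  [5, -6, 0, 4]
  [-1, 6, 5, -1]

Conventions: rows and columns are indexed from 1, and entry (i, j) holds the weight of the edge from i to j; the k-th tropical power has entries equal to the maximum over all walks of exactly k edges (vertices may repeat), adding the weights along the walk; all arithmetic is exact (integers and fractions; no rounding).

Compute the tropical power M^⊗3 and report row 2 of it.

M^⊗2:
  [11, 0, 6, 10]
  [1, -6, -3, 0]
  [5, 10, 11, 4]
  [10, 5, 5, 9]
M^⊗3:
  [11, 16, 17, 10]
  [2, 6, 7, 1]
  [16, 10, 11, 15]
  [10, 15, 16, 9]
Answer: row 2 of M^⊗3 = [2, 6, 7, 1]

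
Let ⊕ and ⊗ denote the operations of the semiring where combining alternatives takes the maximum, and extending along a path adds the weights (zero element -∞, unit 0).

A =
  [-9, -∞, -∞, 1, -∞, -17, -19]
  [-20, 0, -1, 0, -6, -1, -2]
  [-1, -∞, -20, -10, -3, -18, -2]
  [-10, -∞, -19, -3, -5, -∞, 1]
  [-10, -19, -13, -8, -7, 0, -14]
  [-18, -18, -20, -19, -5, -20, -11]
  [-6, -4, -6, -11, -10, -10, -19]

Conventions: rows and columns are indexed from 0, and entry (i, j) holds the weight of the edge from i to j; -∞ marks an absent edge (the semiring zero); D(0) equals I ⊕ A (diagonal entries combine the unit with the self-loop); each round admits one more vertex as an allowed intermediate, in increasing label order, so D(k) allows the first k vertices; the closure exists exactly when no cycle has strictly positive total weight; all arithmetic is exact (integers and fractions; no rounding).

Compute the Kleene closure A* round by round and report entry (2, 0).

D(0):
  [0, -∞, -∞, 1, -∞, -17, -19]
  [-20, 0, -1, 0, -6, -1, -2]
  [-1, -∞, 0, -10, -3, -18, -2]
  [-10, -∞, -19, 0, -5, -∞, 1]
  [-10, -19, -13, -8, 0, 0, -14]
  [-18, -18, -20, -19, -5, 0, -11]
  [-6, -4, -6, -11, -10, -10, 0]
D(1):
  [0, -∞, -∞, 1, -∞, -17, -19]
  [-20, 0, -1, 0, -6, -1, -2]
  [-1, -∞, 0, 0, -3, -18, -2]
  [-10, -∞, -19, 0, -5, -27, 1]
  [-10, -19, -13, -8, 0, 0, -14]
  [-18, -18, -20, -17, -5, 0, -11]
  [-6, -4, -6, -5, -10, -10, 0]
D(2):
  [0, -∞, -∞, 1, -∞, -17, -19]
  [-20, 0, -1, 0, -6, -1, -2]
  [-1, -∞, 0, 0, -3, -18, -2]
  [-10, -∞, -19, 0, -5, -27, 1]
  [-10, -19, -13, -8, 0, 0, -14]
  [-18, -18, -19, -17, -5, 0, -11]
  [-6, -4, -5, -4, -10, -5, 0]
D(3):
  [0, -∞, -∞, 1, -∞, -17, -19]
  [-2, 0, -1, 0, -4, -1, -2]
  [-1, -∞, 0, 0, -3, -18, -2]
  [-10, -∞, -19, 0, -5, -27, 1]
  [-10, -19, -13, -8, 0, 0, -14]
  [-18, -18, -19, -17, -5, 0, -11]
  [-6, -4, -5, -4, -8, -5, 0]
D(4):
  [0, -∞, -18, 1, -4, -17, 2]
  [-2, 0, -1, 0, -4, -1, 1]
  [-1, -∞, 0, 0, -3, -18, 1]
  [-10, -∞, -19, 0, -5, -27, 1]
  [-10, -19, -13, -8, 0, 0, -7]
  [-18, -18, -19, -17, -5, 0, -11]
  [-6, -4, -5, -4, -8, -5, 0]
D(5):
  [0, -23, -17, 1, -4, -4, 2]
  [-2, 0, -1, 0, -4, -1, 1]
  [-1, -22, 0, 0, -3, -3, 1]
  [-10, -24, -18, 0, -5, -5, 1]
  [-10, -19, -13, -8, 0, 0, -7]
  [-15, -18, -18, -13, -5, 0, -11]
  [-6, -4, -5, -4, -8, -5, 0]
D(6):
  [0, -22, -17, 1, -4, -4, 2]
  [-2, 0, -1, 0, -4, -1, 1]
  [-1, -21, 0, 0, -3, -3, 1]
  [-10, -23, -18, 0, -5, -5, 1]
  [-10, -18, -13, -8, 0, 0, -7]
  [-15, -18, -18, -13, -5, 0, -11]
  [-6, -4, -5, -4, -8, -5, 0]
D(7):
  [0, -2, -3, 1, -4, -3, 2]
  [-2, 0, -1, 0, -4, -1, 1]
  [-1, -3, 0, 0, -3, -3, 1]
  [-5, -3, -4, 0, -5, -4, 1]
  [-10, -11, -12, -8, 0, 0, -7]
  [-15, -15, -16, -13, -5, 0, -11]
  [-6, -4, -5, -4, -8, -5, 0]
Answer: A*[2][0] = -1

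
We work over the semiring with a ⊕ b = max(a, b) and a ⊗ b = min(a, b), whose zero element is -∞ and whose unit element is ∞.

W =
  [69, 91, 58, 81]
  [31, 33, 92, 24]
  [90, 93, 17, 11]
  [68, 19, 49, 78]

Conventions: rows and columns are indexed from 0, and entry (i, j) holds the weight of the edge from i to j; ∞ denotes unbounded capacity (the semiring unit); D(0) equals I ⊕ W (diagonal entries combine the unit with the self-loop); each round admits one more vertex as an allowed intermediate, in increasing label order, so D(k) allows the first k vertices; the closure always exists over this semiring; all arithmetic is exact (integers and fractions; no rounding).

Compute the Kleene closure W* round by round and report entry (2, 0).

D(0):
  [∞, 91, 58, 81]
  [31, ∞, 92, 24]
  [90, 93, ∞, 11]
  [68, 19, 49, ∞]
D(1):
  [∞, 91, 58, 81]
  [31, ∞, 92, 31]
  [90, 93, ∞, 81]
  [68, 68, 58, ∞]
D(2):
  [∞, 91, 91, 81]
  [31, ∞, 92, 31]
  [90, 93, ∞, 81]
  [68, 68, 68, ∞]
D(3):
  [∞, 91, 91, 81]
  [90, ∞, 92, 81]
  [90, 93, ∞, 81]
  [68, 68, 68, ∞]
D(4):
  [∞, 91, 91, 81]
  [90, ∞, 92, 81]
  [90, 93, ∞, 81]
  [68, 68, 68, ∞]
Answer: W*[2][0] = 90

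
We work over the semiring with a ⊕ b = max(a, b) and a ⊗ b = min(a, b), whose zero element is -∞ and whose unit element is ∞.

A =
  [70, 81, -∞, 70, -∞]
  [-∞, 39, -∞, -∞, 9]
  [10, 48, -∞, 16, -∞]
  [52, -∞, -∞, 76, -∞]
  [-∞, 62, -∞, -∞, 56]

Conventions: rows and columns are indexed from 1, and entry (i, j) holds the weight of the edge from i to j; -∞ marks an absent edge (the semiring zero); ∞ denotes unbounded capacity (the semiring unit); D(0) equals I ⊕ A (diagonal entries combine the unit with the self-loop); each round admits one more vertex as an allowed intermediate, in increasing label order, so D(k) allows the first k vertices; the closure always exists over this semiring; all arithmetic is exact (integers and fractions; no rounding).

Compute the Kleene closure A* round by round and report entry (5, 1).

D(0):
  [∞, 81, -∞, 70, -∞]
  [-∞, ∞, -∞, -∞, 9]
  [10, 48, ∞, 16, -∞]
  [52, -∞, -∞, ∞, -∞]
  [-∞, 62, -∞, -∞, ∞]
D(1):
  [∞, 81, -∞, 70, -∞]
  [-∞, ∞, -∞, -∞, 9]
  [10, 48, ∞, 16, -∞]
  [52, 52, -∞, ∞, -∞]
  [-∞, 62, -∞, -∞, ∞]
D(2):
  [∞, 81, -∞, 70, 9]
  [-∞, ∞, -∞, -∞, 9]
  [10, 48, ∞, 16, 9]
  [52, 52, -∞, ∞, 9]
  [-∞, 62, -∞, -∞, ∞]
D(3):
  [∞, 81, -∞, 70, 9]
  [-∞, ∞, -∞, -∞, 9]
  [10, 48, ∞, 16, 9]
  [52, 52, -∞, ∞, 9]
  [-∞, 62, -∞, -∞, ∞]
D(4):
  [∞, 81, -∞, 70, 9]
  [-∞, ∞, -∞, -∞, 9]
  [16, 48, ∞, 16, 9]
  [52, 52, -∞, ∞, 9]
  [-∞, 62, -∞, -∞, ∞]
D(5):
  [∞, 81, -∞, 70, 9]
  [-∞, ∞, -∞, -∞, 9]
  [16, 48, ∞, 16, 9]
  [52, 52, -∞, ∞, 9]
  [-∞, 62, -∞, -∞, ∞]
Answer: A*[5][1] = -∞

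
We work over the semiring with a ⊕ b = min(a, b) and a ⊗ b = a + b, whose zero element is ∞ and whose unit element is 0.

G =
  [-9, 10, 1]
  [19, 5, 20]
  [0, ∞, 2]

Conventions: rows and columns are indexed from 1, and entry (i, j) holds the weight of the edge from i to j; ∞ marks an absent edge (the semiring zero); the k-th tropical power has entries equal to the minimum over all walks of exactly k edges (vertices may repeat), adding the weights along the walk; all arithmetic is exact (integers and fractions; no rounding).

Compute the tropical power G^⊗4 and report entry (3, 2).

G^⊗2:
  [-18, 1, -8]
  [10, 10, 20]
  [-9, 10, 1]
G^⊗3:
  [-27, -8, -17]
  [1, 15, 11]
  [-18, 1, -8]
G^⊗4:
  [-36, -17, -26]
  [-8, 11, 2]
  [-27, -8, -17]
Key observation: the optimum is the walk 3->1->1->1->2, with weight 0 + (-9) + (-9) + 10 = -8.
Optimal value attained by: walk 3->1->1->1->2.
Answer: (G^⊗4)[3][2] = -8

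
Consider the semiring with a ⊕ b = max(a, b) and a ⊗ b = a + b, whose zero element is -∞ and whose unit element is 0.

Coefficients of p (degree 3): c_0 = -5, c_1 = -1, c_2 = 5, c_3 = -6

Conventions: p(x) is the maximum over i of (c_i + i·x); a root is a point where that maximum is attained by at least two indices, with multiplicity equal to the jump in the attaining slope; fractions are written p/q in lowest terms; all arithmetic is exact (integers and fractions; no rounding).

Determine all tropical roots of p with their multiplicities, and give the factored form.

hull edge (i=0, c=-5) to (i=2, c=5): slope 5, span 2
hull edge (i=2, c=5) to (i=3, c=-6): slope -11, span 1
Factored form: p(x) = -6 ⊗ (x ⊕ (-5)) ⊗ (x ⊕ (-5)) ⊗ (x ⊕ 11)
Answer: roots = -5 (mult 2), 11 (mult 1)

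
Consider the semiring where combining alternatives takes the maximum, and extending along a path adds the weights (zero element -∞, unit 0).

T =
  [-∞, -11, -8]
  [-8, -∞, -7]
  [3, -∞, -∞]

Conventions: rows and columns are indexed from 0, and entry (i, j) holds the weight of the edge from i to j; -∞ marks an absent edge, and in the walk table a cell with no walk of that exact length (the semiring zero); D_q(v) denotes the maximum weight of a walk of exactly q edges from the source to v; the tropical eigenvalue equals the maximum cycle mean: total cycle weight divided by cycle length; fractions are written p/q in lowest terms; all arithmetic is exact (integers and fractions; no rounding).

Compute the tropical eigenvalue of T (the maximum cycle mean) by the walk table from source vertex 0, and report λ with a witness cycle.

q=0: [0, -∞, -∞]
q=1: [-∞, -11, -8]
q=2: [-5, -∞, -18]
q=3: [-15, -16, -13]
Optimal cycle mean attained by: cycle 0->2->0, total (-8) + 3, length 2.
Answer: λ = -5/2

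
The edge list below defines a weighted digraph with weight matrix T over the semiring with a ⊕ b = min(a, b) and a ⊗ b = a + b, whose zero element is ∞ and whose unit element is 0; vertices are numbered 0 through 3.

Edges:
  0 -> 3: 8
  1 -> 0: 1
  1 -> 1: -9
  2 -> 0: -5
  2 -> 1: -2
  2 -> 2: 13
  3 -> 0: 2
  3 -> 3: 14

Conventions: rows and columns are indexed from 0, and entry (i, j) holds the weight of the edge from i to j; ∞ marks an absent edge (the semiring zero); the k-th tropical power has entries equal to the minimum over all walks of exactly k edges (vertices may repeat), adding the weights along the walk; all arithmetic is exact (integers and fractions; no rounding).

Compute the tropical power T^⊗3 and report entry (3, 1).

T^⊗2:
  [10, ∞, ∞, 22]
  [-8, -18, ∞, 9]
  [-1, -11, 26, 3]
  [16, ∞, ∞, 10]
T^⊗3:
  [24, ∞, ∞, 18]
  [-17, -27, ∞, 0]
  [-10, -20, 39, 7]
  [12, ∞, ∞, 24]
Key observation: no walk of exactly 3 edges connects these vertices, so the entry is the semiring zero.
Answer: (T^⊗3)[3][1] = ∞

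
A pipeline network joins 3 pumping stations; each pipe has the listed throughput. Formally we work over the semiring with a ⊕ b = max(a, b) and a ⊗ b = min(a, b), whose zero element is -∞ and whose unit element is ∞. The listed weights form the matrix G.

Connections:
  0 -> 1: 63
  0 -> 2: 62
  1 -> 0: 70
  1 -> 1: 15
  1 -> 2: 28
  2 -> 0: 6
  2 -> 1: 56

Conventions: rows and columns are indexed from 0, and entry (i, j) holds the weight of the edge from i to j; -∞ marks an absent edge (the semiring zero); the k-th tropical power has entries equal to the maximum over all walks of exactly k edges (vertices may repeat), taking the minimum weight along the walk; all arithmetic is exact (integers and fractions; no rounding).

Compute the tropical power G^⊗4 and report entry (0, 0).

G^⊗2:
  [63, 56, 28]
  [15, 63, 62]
  [56, 15, 28]
G^⊗3:
  [56, 63, 62]
  [63, 56, 28]
  [15, 56, 56]
G^⊗4:
  [63, 56, 56]
  [56, 63, 62]
  [56, 56, 28]
Key observation: the optimum is the walk 0->1->0->1->0, with weight 63 min 70 min 63 min 70 = 63.
Optimal value attained by: walk 0->1->0->1->0.
Answer: (G^⊗4)[0][0] = 63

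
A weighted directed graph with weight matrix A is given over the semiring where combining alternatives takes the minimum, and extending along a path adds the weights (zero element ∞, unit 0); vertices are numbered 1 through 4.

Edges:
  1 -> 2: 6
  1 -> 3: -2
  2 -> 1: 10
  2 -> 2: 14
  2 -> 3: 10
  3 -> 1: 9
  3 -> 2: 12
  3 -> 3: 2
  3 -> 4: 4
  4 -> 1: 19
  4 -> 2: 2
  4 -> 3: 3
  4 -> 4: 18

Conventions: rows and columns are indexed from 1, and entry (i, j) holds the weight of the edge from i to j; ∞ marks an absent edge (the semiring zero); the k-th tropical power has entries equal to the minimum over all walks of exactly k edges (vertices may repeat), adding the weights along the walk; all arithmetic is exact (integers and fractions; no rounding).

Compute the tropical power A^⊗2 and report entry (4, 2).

A^⊗2:
  [7, 10, 0, 2]
  [19, 16, 8, 14]
  [11, 6, 4, 6]
  [12, 15, 5, 7]
Key observation: the optimum is the walk 4->3->2, with weight 3 + 12 = 15.
Optimal value attained by: walk 4->3->2.
Answer: (A^⊗2)[4][2] = 15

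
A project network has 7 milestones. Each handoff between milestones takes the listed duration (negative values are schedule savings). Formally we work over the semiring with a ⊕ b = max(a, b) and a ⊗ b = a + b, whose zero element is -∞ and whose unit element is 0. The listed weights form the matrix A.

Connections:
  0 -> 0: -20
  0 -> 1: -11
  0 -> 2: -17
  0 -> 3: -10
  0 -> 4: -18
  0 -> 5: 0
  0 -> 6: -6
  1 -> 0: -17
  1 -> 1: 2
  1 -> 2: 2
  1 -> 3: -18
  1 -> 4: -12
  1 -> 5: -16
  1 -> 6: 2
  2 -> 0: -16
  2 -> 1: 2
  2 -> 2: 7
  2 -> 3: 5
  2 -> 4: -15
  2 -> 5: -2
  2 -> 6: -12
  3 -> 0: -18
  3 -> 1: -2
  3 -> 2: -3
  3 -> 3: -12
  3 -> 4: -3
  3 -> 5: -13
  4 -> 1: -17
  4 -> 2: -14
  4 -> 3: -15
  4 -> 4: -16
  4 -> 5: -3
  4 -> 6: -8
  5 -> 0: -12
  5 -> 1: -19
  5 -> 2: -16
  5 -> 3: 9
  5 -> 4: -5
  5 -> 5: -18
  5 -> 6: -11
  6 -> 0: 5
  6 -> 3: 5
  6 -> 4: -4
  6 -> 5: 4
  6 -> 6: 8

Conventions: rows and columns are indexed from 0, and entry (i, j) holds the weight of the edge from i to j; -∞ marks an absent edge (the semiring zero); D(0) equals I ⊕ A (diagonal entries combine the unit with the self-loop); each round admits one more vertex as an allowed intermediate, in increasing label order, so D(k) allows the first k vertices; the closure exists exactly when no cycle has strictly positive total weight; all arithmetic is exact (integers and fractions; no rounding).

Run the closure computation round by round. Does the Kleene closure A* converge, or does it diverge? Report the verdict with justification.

Detection: at round 0, diagonal entry (1, 1) turns strictly positive.
Key observation: the cycle 1->1 has total weight 2, which is strictly positive.
Answer: DIVERGES — positive cycle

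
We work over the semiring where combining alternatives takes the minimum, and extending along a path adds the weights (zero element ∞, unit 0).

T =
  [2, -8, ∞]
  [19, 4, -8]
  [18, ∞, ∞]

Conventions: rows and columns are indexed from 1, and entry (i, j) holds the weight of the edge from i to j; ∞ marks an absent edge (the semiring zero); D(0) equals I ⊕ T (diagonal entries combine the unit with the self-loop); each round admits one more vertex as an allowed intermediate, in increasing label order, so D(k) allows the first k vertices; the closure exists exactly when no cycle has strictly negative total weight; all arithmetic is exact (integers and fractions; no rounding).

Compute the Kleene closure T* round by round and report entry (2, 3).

D(0):
  [0, -8, ∞]
  [19, 0, -8]
  [18, ∞, 0]
D(1):
  [0, -8, ∞]
  [19, 0, -8]
  [18, 10, 0]
D(2):
  [0, -8, -16]
  [19, 0, -8]
  [18, 10, 0]
D(3):
  [0, -8, -16]
  [10, 0, -8]
  [18, 10, 0]
Answer: T*[2][3] = -8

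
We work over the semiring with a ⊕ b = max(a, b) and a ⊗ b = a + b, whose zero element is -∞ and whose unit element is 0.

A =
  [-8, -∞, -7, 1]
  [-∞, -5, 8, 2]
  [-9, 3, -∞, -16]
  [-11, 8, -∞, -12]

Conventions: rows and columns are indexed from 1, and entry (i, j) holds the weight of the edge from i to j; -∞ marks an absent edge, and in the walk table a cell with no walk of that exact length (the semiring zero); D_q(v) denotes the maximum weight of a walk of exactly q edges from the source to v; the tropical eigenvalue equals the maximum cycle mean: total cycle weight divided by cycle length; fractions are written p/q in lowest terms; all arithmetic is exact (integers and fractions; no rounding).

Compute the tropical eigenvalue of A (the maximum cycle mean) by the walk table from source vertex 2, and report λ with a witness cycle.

q=0: [-∞, 0, -∞, -∞]
q=1: [-∞, -5, 8, 2]
q=2: [-1, 11, 3, -3]
q=3: [-6, 6, 19, 13]
q=4: [10, 22, 14, 8]
Optimal cycle mean attained by: cycle 2->3->2, total 8 + 3, length 2.
Answer: λ = 11/2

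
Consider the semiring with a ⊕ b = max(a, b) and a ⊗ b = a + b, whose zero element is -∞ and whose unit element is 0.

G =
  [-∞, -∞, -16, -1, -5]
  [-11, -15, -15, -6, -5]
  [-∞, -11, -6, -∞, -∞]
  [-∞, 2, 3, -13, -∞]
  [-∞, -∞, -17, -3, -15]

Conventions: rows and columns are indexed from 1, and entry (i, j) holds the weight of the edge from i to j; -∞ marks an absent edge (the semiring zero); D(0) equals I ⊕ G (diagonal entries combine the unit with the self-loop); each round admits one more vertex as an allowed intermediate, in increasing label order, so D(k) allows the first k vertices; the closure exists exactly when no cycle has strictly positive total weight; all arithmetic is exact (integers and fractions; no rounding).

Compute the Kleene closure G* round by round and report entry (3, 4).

D(0):
  [0, -∞, -16, -1, -5]
  [-11, 0, -15, -6, -5]
  [-∞, -11, 0, -∞, -∞]
  [-∞, 2, 3, 0, -∞]
  [-∞, -∞, -17, -3, 0]
D(1):
  [0, -∞, -16, -1, -5]
  [-11, 0, -15, -6, -5]
  [-∞, -11, 0, -∞, -∞]
  [-∞, 2, 3, 0, -∞]
  [-∞, -∞, -17, -3, 0]
D(2):
  [0, -∞, -16, -1, -5]
  [-11, 0, -15, -6, -5]
  [-22, -11, 0, -17, -16]
  [-9, 2, 3, 0, -3]
  [-∞, -∞, -17, -3, 0]
D(3):
  [0, -27, -16, -1, -5]
  [-11, 0, -15, -6, -5]
  [-22, -11, 0, -17, -16]
  [-9, 2, 3, 0, -3]
  [-39, -28, -17, -3, 0]
D(4):
  [0, 1, 2, -1, -4]
  [-11, 0, -3, -6, -5]
  [-22, -11, 0, -17, -16]
  [-9, 2, 3, 0, -3]
  [-12, -1, 0, -3, 0]
D(5):
  [0, 1, 2, -1, -4]
  [-11, 0, -3, -6, -5]
  [-22, -11, 0, -17, -16]
  [-9, 2, 3, 0, -3]
  [-12, -1, 0, -3, 0]
Answer: G*[3][4] = -17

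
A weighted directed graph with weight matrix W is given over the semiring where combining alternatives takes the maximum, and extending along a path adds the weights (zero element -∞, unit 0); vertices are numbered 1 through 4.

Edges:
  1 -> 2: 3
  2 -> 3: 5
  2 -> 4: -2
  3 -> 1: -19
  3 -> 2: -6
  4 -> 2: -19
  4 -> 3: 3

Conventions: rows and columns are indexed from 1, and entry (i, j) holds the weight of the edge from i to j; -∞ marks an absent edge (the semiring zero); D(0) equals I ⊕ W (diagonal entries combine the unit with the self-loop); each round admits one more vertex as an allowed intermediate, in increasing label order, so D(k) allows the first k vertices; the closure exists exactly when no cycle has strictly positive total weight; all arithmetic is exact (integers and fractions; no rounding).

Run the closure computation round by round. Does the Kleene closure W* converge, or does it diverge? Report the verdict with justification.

D(0):
  [0, 3, -∞, -∞]
  [-∞, 0, 5, -2]
  [-19, -6, 0, -∞]
  [-∞, -19, 3, 0]
D(1):
  [0, 3, -∞, -∞]
  [-∞, 0, 5, -2]
  [-19, -6, 0, -∞]
  [-∞, -19, 3, 0]
D(2):
  [0, 3, 8, 1]
  [-∞, 0, 5, -2]
  [-19, -6, 0, -8]
  [-∞, -19, 3, 0]
D(3):
  [0, 3, 8, 1]
  [-14, 0, 5, -2]
  [-19, -6, 0, -8]
  [-16, -3, 3, 0]
D(4):
  [0, 3, 8, 1]
  [-14, 0, 5, -2]
  [-19, -6, 0, -8]
  [-16, -3, 3, 0]
Key observation: every diagonal entry stays at the unit through all rounds, so no improving cycle exists.
Answer: CONVERGES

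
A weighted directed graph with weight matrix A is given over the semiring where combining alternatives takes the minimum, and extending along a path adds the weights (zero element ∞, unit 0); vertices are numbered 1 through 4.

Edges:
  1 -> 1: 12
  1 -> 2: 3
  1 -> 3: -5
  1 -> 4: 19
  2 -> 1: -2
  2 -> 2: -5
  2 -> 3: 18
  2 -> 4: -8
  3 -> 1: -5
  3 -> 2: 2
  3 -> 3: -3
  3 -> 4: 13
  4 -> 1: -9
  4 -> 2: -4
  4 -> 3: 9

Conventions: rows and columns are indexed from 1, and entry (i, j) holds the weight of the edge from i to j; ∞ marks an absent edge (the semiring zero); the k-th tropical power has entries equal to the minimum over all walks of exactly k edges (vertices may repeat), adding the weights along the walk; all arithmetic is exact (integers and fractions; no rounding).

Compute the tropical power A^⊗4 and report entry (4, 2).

A^⊗2:
  [-10, -3, -8, -5]
  [-17, -12, -7, -13]
  [-8, -3, -10, -6]
  [-6, -9, -14, -12]
A^⊗3:
  [-14, -9, -15, -11]
  [-22, -17, -22, -20]
  [-15, -10, -13, -11]
  [-21, -16, -17, -17]
A^⊗4:
  [-20, -15, -19, -17]
  [-29, -24, -27, -25]
  [-20, -15, -20, -18]
  [-26, -21, -26, -24]
Key observation: the optimum is the walk 4->2->2->4->2, with weight (-4) + (-5) + (-8) + (-4) = -21.
Optimal value attained by: walk 4->2->2->4->2.
Answer: (A^⊗4)[4][2] = -21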